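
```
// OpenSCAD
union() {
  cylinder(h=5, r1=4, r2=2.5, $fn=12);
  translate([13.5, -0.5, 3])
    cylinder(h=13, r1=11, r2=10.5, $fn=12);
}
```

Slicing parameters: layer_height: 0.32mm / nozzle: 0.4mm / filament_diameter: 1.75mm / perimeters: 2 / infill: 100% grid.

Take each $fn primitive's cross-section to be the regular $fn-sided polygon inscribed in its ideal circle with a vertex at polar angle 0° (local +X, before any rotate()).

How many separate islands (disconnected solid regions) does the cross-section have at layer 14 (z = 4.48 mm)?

2

At z = 4.48 mm: the cone contributes a regular 12-gon of circumradius 2.656 (interpolated between r1=4 and r2=2.5 at t=0.896); the cone at (13.5, -0.5) (r1=11→r2=10.5) has section circumradius 10.943 here — a regular 12-gon; Merging all regions: the 2 present regions are separate (no shared area or edge), so areas and boundary lengths simply add and each stays a separate island — 2 connected regions. Overall, the cross-section has 2 separate islands. Island count = 2.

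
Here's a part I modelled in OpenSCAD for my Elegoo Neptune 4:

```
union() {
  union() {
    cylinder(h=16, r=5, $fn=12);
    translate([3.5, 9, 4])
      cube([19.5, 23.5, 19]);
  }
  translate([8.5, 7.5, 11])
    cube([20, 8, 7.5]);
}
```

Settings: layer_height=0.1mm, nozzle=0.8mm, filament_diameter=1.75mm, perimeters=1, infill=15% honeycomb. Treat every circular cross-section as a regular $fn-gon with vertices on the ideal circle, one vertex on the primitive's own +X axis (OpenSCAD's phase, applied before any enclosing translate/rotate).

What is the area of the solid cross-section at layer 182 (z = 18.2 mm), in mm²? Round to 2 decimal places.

At z = 18.2 mm: the cylinder is absent (z outside [0, 16]); the cube at (3.5, 9) is present — its section is the full 19.5×23.5 rectangle (area 458.25 mm²); Taking the union: only the 19.5×23.5 cube at (3.5, 9) is present, so the union is just that shape — area = 458.25 mm²; the 20×8 cube at (8.5, 7.5) contributes its full rectangle (area 160.00 mm²); Combining (union): the regions partially overlap — summed areas 618.25 mm² minus the doubly-counted overlap 94.25 mm² gives 524.00 mm² — area = 524.00 mm². Overall, the cross-section is a single solid region. Net area = 524.00 mm².

524.00 mm²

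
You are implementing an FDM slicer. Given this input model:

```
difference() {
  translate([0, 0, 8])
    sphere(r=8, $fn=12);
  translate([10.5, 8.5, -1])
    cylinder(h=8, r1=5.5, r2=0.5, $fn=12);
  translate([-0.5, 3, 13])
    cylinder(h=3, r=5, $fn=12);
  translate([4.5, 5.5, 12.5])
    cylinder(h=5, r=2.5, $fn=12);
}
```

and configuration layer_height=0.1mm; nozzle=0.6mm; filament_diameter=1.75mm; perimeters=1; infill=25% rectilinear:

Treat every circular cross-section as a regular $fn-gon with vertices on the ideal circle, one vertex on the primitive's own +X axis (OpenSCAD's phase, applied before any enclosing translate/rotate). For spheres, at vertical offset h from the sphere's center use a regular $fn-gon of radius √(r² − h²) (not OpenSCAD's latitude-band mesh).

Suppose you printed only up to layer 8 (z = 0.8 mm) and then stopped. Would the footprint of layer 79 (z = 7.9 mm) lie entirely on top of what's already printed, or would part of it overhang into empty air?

Compare the two slices. At z = 0.8: the r=8 sphere slices to a regular 12-gon of circumradius 3.487 (√(r²−h²) with h=7.2 from center) (area = (12/2)·3.487²·sin(360°/12) = 36.48 mm²); the cone at (10.5, 8.5) contributes a regular 12-gon of circumradius 4.375 (interpolated between r1=5.5 and r2=0.5 at t=0.225) (area = (12/2)·4.375²·sin(360°/12) = 57.42 mm²); the cylinder at (-0.5, 3) is not intersected at this z (z outside [13, 16]); the cylinder at (4.5, 5.5) does not reach this height (z outside [12.5, 17.5]); After the difference (first − rest): starting from the r=8 sphere (36.48 mm²), the cone at (10.5, 8.5) misses the remaining region (no effect) — area = 36.48 mm². At z = 7.9: the r=8 sphere contributes a regular 12-gon of circumradius √(8²−0.1²) = 7.999 (area = (12/2)·7.999²·sin(360°/12) = 191.97 mm²); the cone at (10.5, 8.5) does not reach this height (z outside [-1, 7]); the cylinder at (-0.5, 3) is not intersected at this z (z outside [13, 16]); the cylinder at (4.5, 5.5) does not reach this height (z outside [12.5, 17.5]); Taking the first minus the rest: none of the subtracted shapes is present at this height, so the r=8 sphere is unchanged — area = 191.97 mm². Checking containment: at z = 7.9 the cross-section extends beyond the z = 0.8 cross-section by about 155.49 mm².

part overhangs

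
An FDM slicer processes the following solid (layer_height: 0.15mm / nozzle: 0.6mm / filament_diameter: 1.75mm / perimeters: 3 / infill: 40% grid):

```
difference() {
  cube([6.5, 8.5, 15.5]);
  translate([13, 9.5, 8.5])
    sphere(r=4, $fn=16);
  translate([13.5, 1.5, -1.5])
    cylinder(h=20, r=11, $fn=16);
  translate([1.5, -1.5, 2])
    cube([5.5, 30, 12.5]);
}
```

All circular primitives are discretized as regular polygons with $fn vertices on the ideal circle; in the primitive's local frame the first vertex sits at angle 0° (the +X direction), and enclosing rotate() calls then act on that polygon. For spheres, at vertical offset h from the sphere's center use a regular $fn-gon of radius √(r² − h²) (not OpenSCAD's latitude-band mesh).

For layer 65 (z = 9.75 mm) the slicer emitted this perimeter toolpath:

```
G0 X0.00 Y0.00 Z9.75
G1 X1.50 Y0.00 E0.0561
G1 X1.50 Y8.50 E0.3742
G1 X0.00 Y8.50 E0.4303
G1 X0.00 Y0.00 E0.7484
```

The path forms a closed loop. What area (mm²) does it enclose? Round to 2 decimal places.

12.75 mm²

Apply the shoelace formula to the sequence of (X, Y) vertices; enclosed area = 12.75 mm².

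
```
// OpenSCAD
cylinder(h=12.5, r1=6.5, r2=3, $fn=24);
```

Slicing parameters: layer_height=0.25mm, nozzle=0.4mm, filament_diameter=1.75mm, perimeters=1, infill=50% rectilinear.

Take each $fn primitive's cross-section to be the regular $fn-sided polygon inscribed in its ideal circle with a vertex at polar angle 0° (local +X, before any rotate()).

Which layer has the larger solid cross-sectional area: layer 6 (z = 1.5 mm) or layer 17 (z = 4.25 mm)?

layer 6 (z = 1.5 mm)

Layer 6 (z = 1.5): the cone contributes a regular 24-gon of circumradius 6.080 (interpolated between r1=6.5 and r2=3 at t=0.120) (area = (24/2)·6.080²·sin(360°/24) = 114.81 mm²). So its area = 114.81 mm². Layer 17 (z = 4.25): the cone (r1=6.5→r2=3) has section circumradius 5.310 here — a regular 24-gon (area = (24/2)·5.310²·sin(360°/24) = 87.57 mm²). So its area = 87.57 mm². Layer 6 is larger (114.81 vs 87.57 mm²).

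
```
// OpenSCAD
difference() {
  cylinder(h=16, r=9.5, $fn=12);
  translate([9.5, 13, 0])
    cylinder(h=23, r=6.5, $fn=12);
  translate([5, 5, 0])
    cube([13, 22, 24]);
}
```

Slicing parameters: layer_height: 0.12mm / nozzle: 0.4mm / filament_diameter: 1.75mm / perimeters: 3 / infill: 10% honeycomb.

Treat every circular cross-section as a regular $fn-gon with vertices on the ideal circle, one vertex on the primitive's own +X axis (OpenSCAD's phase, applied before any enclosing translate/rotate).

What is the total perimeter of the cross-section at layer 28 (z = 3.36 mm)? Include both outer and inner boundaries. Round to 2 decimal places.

At z = 3.36 mm: the cylinder: section is a regular 12-gon, circumradius r=9.5 (perimeter = 2·12·9.500·sin(180°/12) = 59.01 mm); the r=6.5 cylinder at (9.5, 13) gives a regular 12-gon of circumradius 6.5 (constant along its height) (perimeter = 2·12·6.500·sin(180°/12) = 40.38 mm); the 13×22 cube at (5, 5) contributes its full rectangle (perimeter 70.00 mm); Taking the first minus the rest: starting from the r=9.5 cylinder, the r=6.5 cylinder at (9.5, 13) misses the remaining region (no effect); the 13×22 cube at (5, 5) partially overlaps it — only the 4.43 mm² overlap (of its 286.00 mm²) is removed, clipping the outline — boundary = 60.75 mm. Overall, the cross-section is a single solid region. Total boundary length (outer) = 60.75 mm.

60.75 mm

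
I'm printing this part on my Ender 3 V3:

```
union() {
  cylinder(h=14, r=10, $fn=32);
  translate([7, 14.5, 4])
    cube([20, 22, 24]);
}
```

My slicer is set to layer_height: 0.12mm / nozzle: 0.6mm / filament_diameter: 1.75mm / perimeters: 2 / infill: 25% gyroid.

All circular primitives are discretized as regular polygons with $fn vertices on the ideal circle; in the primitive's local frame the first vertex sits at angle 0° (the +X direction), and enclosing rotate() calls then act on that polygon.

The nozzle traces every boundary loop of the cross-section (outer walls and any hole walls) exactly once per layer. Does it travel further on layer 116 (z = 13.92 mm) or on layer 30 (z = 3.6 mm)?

Layer 116 (z = 13.92): the r=10 cylinder contributes a regular 32-gon of circumradius 10 (perimeter = 2·32·10.000·sin(180°/32) = 62.73 mm); the cube at (7, 14.5) (footprint 20×22) is included at this height (perimeter 84.00 mm); Combining (union): the 2 present regions are separate (no shared area or edge), so areas and boundary lengths simply add and each stays a separate island — boundary = 146.73 mm. So its perimeter = 146.73 mm. Layer 30 (z = 3.6): the r=10 cylinder gives a regular 32-gon of circumradius 10 (constant along its height) (perimeter = 2·32·10.000·sin(180°/32) = 62.73 mm); the cube at (7, 14.5) does not reach this height (z outside [4, 28]); Merging all regions: only the r=10 cylinder is present, so the union is just that shape — boundary = 62.73 mm. So its perimeter = 62.73 mm. Layer 116 is larger (146.73 vs 62.73 mm).

layer 116 (z = 13.92 mm)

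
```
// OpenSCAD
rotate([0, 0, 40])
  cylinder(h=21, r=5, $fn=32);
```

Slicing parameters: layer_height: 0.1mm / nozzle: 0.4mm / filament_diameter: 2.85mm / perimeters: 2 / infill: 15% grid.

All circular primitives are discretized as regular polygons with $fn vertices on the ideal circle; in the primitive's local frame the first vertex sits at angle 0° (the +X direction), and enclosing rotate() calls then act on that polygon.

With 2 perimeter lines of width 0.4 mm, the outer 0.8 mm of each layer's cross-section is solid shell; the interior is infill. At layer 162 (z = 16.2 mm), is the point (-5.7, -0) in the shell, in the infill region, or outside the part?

At z = 16.2 mm: the r=5 cylinder gives a regular 32-gon of circumradius 5 (constant along its height); (whole slice rotated 40° about Z — lengths, areas and connectivity unchanged). Overall, the cross-section is a single solid region. Undo the 40° rotation: the query point maps to (-4.366, 3.664) in the un-rotated model frame. The nearest boundary edge runs (-3.54, 3.54)→(-4.16, 2.78); distance from the point to it = 0.72 mm. The point is not inside any of the regions above, so it lies outside the cross-section (0.72 mm from the nearest boundary).

outside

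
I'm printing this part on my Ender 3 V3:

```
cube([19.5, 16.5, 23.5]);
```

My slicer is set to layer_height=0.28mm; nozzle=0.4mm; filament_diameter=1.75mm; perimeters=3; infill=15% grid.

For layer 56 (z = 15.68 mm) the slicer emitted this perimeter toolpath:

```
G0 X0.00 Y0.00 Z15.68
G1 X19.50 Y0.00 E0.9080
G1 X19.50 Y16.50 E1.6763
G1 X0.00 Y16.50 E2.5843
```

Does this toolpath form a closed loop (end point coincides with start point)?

Start point (G0): (0.00, 0.00). End point (last G1): the path does not return to the start — open.

no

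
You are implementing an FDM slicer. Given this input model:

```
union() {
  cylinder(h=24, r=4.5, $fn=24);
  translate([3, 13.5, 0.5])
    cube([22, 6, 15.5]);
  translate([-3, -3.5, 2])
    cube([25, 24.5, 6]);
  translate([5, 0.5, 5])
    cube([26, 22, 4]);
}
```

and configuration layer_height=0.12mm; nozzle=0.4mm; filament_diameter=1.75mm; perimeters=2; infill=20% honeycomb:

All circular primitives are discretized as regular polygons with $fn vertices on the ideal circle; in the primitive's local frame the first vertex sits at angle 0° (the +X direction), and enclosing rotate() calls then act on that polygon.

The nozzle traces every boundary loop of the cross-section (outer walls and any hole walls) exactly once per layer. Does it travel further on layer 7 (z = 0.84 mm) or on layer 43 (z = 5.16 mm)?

layer 43 (z = 5.16 mm)

Layer 7 (z = 0.84): the r=4.5 cylinder contributes a regular 24-gon of circumradius 4.5 (perimeter = 2·24·4.500·sin(180°/24) = 28.19 mm); the 22×6 cube at (3, 13.5) contributes its full rectangle (perimeter 56.00 mm); the cube at (-3, -3.5) is not intersected at this z (z outside [2, 8]); the cube at (5, 0.5) is absent (z outside [5, 9]); Taking the union: the 2 present regions are separate (no shared area or edge), so areas and boundary lengths simply add and each stays a separate island — boundary = 84.19 mm. So its perimeter = 84.19 mm. Layer 43 (z = 5.16): the r=4.5 cylinder gives a regular 24-gon of circumradius 4.5 (constant along its height) (perimeter = 2·24·4.500·sin(180°/24) = 28.19 mm); the 22×6 cube at (3, 13.5) contributes its full rectangle (perimeter 56.00 mm); the cube at (-3, -3.5) is present — its section is the full 25×24.5 rectangle (perimeter 99.00 mm); the cube at (5, 0.5) is present — its section is the full 26×22 rectangle (perimeter 96.00 mm); Merging all regions: the regions partially overlap (shared area 532.91 mm²), so the edge portions inside another operand are dropped and the merged outline is re-measured after clipping — boundary = 121.33 mm. So its perimeter = 121.33 mm. Layer 43 is larger (121.33 vs 84.19 mm).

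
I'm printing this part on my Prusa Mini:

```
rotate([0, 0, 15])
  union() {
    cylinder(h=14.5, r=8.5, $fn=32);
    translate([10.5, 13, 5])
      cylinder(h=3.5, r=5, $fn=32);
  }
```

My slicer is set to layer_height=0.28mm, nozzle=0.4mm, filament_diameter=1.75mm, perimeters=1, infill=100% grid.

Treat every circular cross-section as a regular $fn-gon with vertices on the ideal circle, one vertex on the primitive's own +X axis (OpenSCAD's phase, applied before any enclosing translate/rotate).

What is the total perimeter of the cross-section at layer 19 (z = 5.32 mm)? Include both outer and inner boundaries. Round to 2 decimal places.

84.69 mm

At z = 5.32 mm: the cylinder: section is a regular 32-gon, circumradius r=8.5 (perimeter = 2·32·8.500·sin(180°/32) = 53.32 mm); the cylinder at (10.5, 13): section is a regular 32-gon, circumradius r=5 (perimeter = 2·32·5.000·sin(180°/32) = 31.37 mm); Taking the union: the 2 present regions are separate (no shared area or edge), so areas and boundary lengths simply add and each stays a separate island — boundary = 84.69 mm; (rotated 15° about Z; rotation is an isometry so areas/perimeters/island counts are preserved). Overall, the cross-section has 2 separate islands. Total boundary length (outer) = 84.69 mm.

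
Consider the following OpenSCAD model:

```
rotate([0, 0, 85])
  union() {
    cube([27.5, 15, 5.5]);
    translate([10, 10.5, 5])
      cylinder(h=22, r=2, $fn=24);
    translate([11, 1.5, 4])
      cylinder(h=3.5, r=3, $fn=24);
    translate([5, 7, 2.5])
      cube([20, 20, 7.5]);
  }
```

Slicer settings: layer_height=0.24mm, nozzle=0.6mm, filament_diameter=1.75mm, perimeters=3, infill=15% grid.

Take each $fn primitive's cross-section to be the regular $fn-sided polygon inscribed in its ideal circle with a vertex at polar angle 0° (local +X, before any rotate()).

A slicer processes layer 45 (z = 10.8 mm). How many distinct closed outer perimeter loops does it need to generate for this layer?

1

At z = 10.8 mm: the cube is absent (z outside [0, 5.5]); the r=2 cylinder at (10, 10.5) contributes a regular 24-gon of circumradius 2; the cylinder at (11, 1.5) is absent (z outside [4, 7.5]); the cube at (5, 7) is absent (z outside [2.5, 10]); Taking the union: only the r=2 cylinder at (10, 10.5) is present, so the union is just that shape — 1 connected region; (whole slice rotated 85° about Z — lengths, areas and connectivity unchanged). The result has 1 disconnected region.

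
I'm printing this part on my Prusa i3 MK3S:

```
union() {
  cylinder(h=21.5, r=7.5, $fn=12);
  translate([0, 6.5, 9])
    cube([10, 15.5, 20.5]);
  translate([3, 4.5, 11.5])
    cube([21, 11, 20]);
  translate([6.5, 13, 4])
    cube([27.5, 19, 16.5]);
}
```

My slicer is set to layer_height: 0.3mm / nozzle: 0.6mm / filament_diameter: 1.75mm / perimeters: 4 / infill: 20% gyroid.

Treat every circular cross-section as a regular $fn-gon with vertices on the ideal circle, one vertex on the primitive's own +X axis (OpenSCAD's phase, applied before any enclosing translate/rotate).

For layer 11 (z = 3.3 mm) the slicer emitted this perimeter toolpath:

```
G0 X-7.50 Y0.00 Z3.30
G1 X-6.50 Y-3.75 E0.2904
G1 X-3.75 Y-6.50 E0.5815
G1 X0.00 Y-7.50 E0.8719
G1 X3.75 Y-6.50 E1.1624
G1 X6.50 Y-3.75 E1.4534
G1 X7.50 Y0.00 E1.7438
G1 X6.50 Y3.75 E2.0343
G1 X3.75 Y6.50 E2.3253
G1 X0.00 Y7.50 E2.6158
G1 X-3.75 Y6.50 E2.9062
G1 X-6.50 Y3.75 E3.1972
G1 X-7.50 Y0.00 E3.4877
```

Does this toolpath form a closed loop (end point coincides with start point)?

Start point (G0): (-7.50, 0.00). End point (last G1): the path returns to the start — closed.

yes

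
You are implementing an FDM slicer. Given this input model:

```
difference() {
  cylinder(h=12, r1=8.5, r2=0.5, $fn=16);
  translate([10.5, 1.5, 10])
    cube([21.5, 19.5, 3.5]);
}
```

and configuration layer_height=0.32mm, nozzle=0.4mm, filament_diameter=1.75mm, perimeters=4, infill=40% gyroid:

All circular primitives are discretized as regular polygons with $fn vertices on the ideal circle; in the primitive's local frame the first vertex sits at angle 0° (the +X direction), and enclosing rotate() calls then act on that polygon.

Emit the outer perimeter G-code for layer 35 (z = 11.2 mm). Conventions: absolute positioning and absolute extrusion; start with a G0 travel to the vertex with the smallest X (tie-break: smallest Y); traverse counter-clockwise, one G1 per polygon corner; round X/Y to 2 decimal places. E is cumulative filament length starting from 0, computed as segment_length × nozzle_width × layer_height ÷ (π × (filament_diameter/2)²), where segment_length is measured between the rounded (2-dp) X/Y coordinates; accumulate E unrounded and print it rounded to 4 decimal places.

G0 X-1.03 Y0.00 Z11.20
G1 X-0.95 Y-0.40 E0.0217
G1 X-0.73 Y-0.73 E0.0428
G1 X-0.40 Y-0.95 E0.0639
G1 X0.00 Y-1.03 E0.0856
G1 X0.40 Y-0.95 E0.1073
G1 X0.73 Y-0.73 E0.1284
G1 X0.95 Y-0.40 E0.1495
G1 X1.03 Y0.00 E0.1713
G1 X0.95 Y0.40 E0.1930
G1 X0.73 Y0.73 E0.2141
G1 X0.40 Y0.95 E0.2352
G1 X0.00 Y1.03 E0.2569
G1 X-0.40 Y0.95 E0.2786
G1 X-0.73 Y0.73 E0.2997
G1 X-0.95 Y0.40 E0.3208
G1 X-1.03 Y0.00 E0.3425

At z = 11.2 mm: the cone contributes a regular 16-gon of circumradius 1.033 (interpolated between r1=8.5 and r2=0.5 at t=0.933); the cube at (10.5, 1.5) (footprint 21.5×19.5) is included at this height; Taking the first minus the rest: starting from the cone, the 21.5×19.5 cube at (10.5, 1.5) misses the remaining region (no effect) — 1 connected region. The outline is a single polygon with 16 vertices. Extrusion per mm of travel: 0.4 × 0.32 / (π × 0.875²) = 0.053216. Accumulating E over each segment gives final E = 0.3425.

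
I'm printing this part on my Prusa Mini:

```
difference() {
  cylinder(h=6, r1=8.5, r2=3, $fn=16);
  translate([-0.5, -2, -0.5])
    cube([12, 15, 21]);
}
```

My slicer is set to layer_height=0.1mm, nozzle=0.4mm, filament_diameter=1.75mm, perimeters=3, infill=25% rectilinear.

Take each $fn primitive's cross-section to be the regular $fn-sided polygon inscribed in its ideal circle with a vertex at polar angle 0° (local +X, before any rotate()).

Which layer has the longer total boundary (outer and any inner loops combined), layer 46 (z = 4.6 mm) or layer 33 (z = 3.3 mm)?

layer 33 (z = 3.3 mm)

Layer 46 (z = 4.6): the cone (r1=8.5→r2=3) has section circumradius 4.283 here — a regular 16-gon (perimeter = 2·16·4.283·sin(180°/16) = 26.74 mm); the cube at (-0.5, -2) is present — its section is the full 12×15 rectangle (perimeter 54.00 mm); After the difference (first − rest): starting from the cone, the 12×15 cube at (-0.5, -2) partially overlaps it — only the 25.30 mm² overlap (of its 180.00 mm²) is removed, clipping the outline — boundary = 27.84 mm. So its perimeter = 27.84 mm. Layer 33 (z = 3.3): the cone contributes a regular 16-gon of circumradius 5.475 (interpolated between r1=8.5 and r2=3 at t=0.550) (perimeter = 2·16·5.475·sin(180°/16) = 34.18 mm); the cube at (-0.5, -2) is present — its section is the full 12×15 rectangle (perimeter 54.00 mm); Subtracting the remaining from the first: starting from the cone, the 12×15 cube at (-0.5, -2) partially overlaps it — only the 37.21 mm² overlap (of its 180.00 mm²) is removed, clipping the outline — boundary = 36.04 mm. So its perimeter = 36.04 mm. Layer 33 is larger (36.04 vs 27.84 mm).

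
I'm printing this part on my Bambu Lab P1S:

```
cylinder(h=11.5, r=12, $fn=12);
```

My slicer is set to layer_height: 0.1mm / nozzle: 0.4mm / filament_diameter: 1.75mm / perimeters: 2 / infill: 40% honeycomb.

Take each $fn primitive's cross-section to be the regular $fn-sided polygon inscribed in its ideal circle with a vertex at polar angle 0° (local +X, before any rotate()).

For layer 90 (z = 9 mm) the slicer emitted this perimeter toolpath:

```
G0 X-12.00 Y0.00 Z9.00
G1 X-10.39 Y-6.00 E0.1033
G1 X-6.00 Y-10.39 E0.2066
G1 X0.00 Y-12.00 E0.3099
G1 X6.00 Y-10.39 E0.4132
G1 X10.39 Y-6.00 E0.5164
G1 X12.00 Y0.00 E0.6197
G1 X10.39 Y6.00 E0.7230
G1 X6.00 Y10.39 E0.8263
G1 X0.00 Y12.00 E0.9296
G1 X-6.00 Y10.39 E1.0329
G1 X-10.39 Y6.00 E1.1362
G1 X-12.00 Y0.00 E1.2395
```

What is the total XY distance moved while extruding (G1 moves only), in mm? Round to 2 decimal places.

74.53 mm

Sum the Euclidean lengths of each G1 segment: total = 74.53 mm.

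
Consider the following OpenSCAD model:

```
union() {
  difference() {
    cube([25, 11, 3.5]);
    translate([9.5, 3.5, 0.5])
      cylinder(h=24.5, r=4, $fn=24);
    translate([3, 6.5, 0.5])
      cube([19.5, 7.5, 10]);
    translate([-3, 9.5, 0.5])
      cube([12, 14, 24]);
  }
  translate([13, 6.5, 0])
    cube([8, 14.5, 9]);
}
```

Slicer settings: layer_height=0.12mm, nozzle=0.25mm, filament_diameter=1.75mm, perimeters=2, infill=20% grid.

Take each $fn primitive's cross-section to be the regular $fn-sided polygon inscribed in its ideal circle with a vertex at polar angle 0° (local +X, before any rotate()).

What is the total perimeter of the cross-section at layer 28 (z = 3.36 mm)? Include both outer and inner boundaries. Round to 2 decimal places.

113.33 mm

At z = 3.36 mm: the cube (footprint 25×11) is included at this height (perimeter 72.00 mm); the r=4 cylinder at (9.5, 3.5) contributes a regular 24-gon of circumradius 4 (perimeter = 2·24·4.000·sin(180°/24) = 25.06 mm); the 19.5×7.5 cube at (3, 6.5) contributes its full rectangle (perimeter 54.00 mm); the cube at (-3, 9.5) is present — its section is the full 12×14 rectangle (perimeter 52.00 mm); Taking the first minus the rest: starting from the 25×11 cube, the r=4 cylinder at (9.5, 3.5) partially overlaps it — only the 48.48 mm² overlap (of its 49.69 mm²) is removed, clipping the outline; the 19.5×7.5 cube at (3, 6.5) partially overlaps it — only the 84.26 mm² overlap (of its 146.25 mm²) is removed, clipping the outline; the 12×14 cube at (-3, 9.5) partially overlaps it — only the 4.50 mm² overlap (of its 168.00 mm²) is removed, clipping the outline — boundary = 84.33 mm; the cube at (13, 6.5) (footprint 8×14.5) is included at this height (perimeter 45.00 mm); Taking the union: the 2 present regions share edge segments without overlapping in area, so areas simply add but the touching pieces fuse into one outline (the shared edge portions become interior and drop out of the boundary) — boundary = 113.33 mm. Overall, the cross-section has 2 separate islands. Total boundary length (outer) = 113.33 mm.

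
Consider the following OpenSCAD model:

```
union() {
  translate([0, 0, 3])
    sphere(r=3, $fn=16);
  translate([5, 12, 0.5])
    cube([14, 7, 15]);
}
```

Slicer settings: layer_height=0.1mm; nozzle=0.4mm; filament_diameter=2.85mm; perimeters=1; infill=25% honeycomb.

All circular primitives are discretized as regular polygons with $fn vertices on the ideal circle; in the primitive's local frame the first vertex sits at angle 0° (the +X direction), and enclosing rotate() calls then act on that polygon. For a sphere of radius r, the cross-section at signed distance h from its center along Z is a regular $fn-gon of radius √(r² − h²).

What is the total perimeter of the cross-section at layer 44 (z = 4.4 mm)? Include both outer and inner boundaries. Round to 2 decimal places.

At z = 4.4 mm: the sphere: section is a regular 16-gon, circumradius = √(r²−h²) = √(3²−1.4²) = 2.653 (perimeter = 2·16·2.653·sin(180°/16) = 16.56 mm); the cube at (5, 12) is present — its section is the full 14×7 rectangle (perimeter 42.00 mm); Merging all regions: the 2 present regions are separate (no shared area or edge), so areas and boundary lengths simply add and each stays a separate island — boundary = 58.56 mm. Overall, the cross-section has 2 separate islands. Total boundary length (outer) = 58.56 mm.

58.56 mm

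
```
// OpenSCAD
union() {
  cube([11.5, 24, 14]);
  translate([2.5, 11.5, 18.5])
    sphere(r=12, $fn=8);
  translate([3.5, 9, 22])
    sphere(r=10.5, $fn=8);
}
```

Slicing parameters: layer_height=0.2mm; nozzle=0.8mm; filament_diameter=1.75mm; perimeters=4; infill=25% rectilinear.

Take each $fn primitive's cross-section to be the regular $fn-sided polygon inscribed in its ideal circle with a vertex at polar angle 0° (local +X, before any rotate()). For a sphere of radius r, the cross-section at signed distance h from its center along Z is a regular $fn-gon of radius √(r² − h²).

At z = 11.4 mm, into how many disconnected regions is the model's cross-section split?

1

At z = 11.4 mm: the 11.5×24 cube contributes its full rectangle; the r=12 sphere at (2.5, 11.5) contributes a regular 8-gon of circumradius √(12²−7.1²) = 9.674; the sphere at (3.5, 9) is absent (|z−center|=10.600 > r=10.5); Merging all regions: the regions partially overlap (shared area 177.04 mm²), so overlapping operands fuse into one piece — 1 connected region. The result has 1 disconnected region.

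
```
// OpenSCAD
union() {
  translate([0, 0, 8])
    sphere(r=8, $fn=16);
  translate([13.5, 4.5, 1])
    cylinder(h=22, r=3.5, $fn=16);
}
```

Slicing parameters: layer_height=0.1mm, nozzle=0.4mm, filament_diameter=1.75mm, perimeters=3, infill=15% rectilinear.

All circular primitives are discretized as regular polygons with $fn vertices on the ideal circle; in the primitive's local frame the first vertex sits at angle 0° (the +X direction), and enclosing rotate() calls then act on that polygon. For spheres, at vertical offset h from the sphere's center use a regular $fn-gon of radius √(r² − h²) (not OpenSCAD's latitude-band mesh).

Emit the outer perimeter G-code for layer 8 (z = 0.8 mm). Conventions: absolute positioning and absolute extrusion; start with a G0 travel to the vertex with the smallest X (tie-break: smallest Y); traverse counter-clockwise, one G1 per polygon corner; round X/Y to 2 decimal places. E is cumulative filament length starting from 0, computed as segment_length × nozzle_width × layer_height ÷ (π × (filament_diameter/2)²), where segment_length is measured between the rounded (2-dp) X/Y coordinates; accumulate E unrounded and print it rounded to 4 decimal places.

G0 X-3.49 Y0.00 Z0.80
G1 X-3.22 Y-1.33 E0.0226
G1 X-2.47 Y-2.47 E0.0453
G1 X-1.33 Y-3.22 E0.0680
G1 X0.00 Y-3.49 E0.0905
G1 X1.33 Y-3.22 E0.1131
G1 X2.47 Y-2.47 E0.1358
G1 X3.22 Y-1.33 E0.1585
G1 X3.49 Y0.00 E0.1810
G1 X3.22 Y1.33 E0.2036
G1 X2.47 Y2.47 E0.2263
G1 X1.33 Y3.22 E0.2490
G1 X0.00 Y3.49 E0.2716
G1 X-1.33 Y3.22 E0.2941
G1 X-2.47 Y2.47 E0.3168
G1 X-3.22 Y1.33 E0.3395
G1 X-3.49 Y0.00 E0.3621

At z = 0.8 mm: the r=8 sphere slices to a regular 16-gon of circumradius 3.487 (√(r²−h²) with h=7.2 from center); the cylinder at (13.5, 4.5) is not intersected at this z (z outside [1, 23]); Merging all regions: only the r=8 sphere is present, so the union is just that shape — 1 connected region. The outline is a single polygon with 16 vertices. Extrusion per mm of travel: 0.4 × 0.1 / (π × 0.875²) = 0.016630. Accumulating E over each segment gives final E = 0.3621.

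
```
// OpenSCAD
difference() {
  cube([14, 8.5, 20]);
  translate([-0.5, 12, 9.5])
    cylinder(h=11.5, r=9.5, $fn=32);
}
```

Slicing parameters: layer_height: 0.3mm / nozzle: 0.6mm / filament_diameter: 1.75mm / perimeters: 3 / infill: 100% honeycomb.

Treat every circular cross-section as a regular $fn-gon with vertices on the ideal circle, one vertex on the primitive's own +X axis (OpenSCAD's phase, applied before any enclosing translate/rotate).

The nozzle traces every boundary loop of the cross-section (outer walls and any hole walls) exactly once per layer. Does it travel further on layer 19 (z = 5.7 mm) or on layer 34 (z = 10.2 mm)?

layer 19 (z = 5.7 mm)

Layer 19 (z = 5.7): the 14×8.5 cube contributes its full rectangle (perimeter 45.00 mm); the cylinder at (-0.5, 12) is absent (z outside [9.5, 21]); Subtracting the remaining from the first: none of the subtracted shapes is present at this height, so the 14×8.5 cube is unchanged — boundary = 45.00 mm. So its perimeter = 45.00 mm. Layer 34 (z = 10.2): the cube is present — its section is the full 14×8.5 rectangle (perimeter 45.00 mm); the cylinder at (-0.5, 12): section is a regular 32-gon, circumradius r=9.5 (perimeter = 2·32·9.500·sin(180°/32) = 59.59 mm); After the difference (first − rest): starting from the 14×8.5 cube, the r=9.5 cylinder at (-0.5, 12) partially overlaps it — only the 35.07 mm² overlap (of its 281.71 mm²) is removed, clipping the outline — boundary = 41.54 mm. So its perimeter = 41.54 mm. Layer 19 is larger (45.00 vs 41.54 mm).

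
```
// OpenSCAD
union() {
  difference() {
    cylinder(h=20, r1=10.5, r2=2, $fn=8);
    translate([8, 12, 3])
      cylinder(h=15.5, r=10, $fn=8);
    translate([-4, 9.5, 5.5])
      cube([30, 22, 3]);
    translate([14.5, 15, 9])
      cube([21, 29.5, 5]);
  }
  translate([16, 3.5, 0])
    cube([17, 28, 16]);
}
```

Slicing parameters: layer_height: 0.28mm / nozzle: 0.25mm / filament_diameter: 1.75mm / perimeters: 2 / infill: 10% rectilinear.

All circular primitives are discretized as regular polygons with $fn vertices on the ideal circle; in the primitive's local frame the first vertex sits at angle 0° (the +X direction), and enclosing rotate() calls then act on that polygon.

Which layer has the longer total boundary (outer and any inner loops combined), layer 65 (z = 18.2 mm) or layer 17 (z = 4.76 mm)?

layer 17 (z = 4.76 mm)

Layer 65 (z = 18.2): the cone contributes a regular 8-gon of circumradius 2.765 (interpolated between r1=10.5 and r2=2 at t=0.910) (perimeter = 2·8·2.765·sin(180°/8) = 16.93 mm); the r=10 cylinder at (8, 12) gives a regular 8-gon of circumradius 10 (constant along its height) (perimeter = 2·8·10.000·sin(180°/8) = 61.23 mm); the cube at (-4, 9.5) is not intersected at this z (z outside [5.5, 8.5]); the cube at (14.5, 15) does not reach this height (z outside [9, 14]); Taking the first minus the rest: starting from the cone, the r=10 cylinder at (8, 12) misses the remaining region (no effect) — boundary = 16.93 mm; the cube at (16, 3.5) is absent (z outside [0, 16]); Taking the union: only that combined region is present, so the union is just that shape — boundary = 16.93 mm. So its perimeter = 16.93 mm. Layer 17 (z = 4.76): the cone (r1=10.5→r2=2) has section circumradius 8.477 here — a regular 8-gon (perimeter = 2·8·8.477·sin(180°/8) = 51.90 mm); the cylinder at (8, 12): section is a regular 8-gon, circumradius r=10 (perimeter = 2·8·10.000·sin(180°/8) = 61.23 mm); the cube at (-4, 9.5) does not reach this height (z outside [5.5, 8.5]); the cube at (14.5, 15) is not intersected at this z (z outside [9, 14]); Subtracting the remaining from the first: starting from the cone, the r=10 cylinder at (8, 12) partially overlaps it — only the 20.90 mm² overlap (of its 282.84 mm²) is removed, clipping the outline — boundary = 51.61 mm; the cube at (16, 3.5) (footprint 17×28) is included at this height (perimeter 90.00 mm); Merging all regions: the 2 present regions are separate (no shared area or edge), so areas and boundary lengths simply add and each stays a separate island — boundary = 141.61 mm. So its perimeter = 141.61 mm. Layer 17 is larger (141.61 vs 16.93 mm).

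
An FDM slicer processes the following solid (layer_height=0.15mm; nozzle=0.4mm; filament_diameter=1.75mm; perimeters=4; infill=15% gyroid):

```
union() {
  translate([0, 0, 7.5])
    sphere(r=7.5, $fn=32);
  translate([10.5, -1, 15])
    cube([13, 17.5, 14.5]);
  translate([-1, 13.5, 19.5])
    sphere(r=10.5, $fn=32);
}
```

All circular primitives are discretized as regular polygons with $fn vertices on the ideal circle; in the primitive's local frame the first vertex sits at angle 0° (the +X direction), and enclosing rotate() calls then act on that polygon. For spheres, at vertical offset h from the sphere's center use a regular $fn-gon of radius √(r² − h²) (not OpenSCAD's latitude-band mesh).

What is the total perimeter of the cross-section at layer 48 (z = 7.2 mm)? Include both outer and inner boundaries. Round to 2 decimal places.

At z = 7.2 mm: the r=7.5 sphere slices to a regular 32-gon of circumradius 7.494 (√(r²−h²) with h=0.3 from center) (perimeter = 2·32·7.494·sin(180°/32) = 47.01 mm); the cube at (10.5, -1) is absent (z outside [15, 29.5]); the sphere at (-1, 13.5) does not reach this height (|z−center|=12.300 > r=10.5); Combining (union): only the r=7.5 sphere is present, so the union is just that shape — boundary = 47.01 mm. Overall, the cross-section is a single solid region. Total boundary length (outer) = 47.01 mm.

47.01 mm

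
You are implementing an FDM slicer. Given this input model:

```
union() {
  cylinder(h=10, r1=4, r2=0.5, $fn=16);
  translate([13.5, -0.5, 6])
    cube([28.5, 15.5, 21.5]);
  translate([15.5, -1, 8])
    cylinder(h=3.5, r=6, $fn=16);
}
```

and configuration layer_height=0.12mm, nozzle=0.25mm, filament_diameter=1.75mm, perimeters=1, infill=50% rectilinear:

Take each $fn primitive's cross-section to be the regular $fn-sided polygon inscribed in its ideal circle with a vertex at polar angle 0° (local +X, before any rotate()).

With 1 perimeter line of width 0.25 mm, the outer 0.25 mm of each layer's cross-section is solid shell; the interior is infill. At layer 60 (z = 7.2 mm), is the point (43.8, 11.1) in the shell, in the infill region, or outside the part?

At z = 7.2 mm: the cone: at t=0.720 of its height the radius interpolates to r₁+(r₂−r₁)t = 1.480, giving a regular 16-gon of that circumradius; the cube at (13.5, -0.5) is present — its section is the full 28.5×15.5 rectangle; the cylinder at (15.5, -1) does not reach this height (z outside [8, 11.5]); Combining (union): the 2 present regions are separate (no shared area or edge), so areas and boundary lengths simply add and each stays a separate island — 2 connected regions. Overall, the cross-section has 2 separate islands. The nearest boundary edge runs (42.00, 15.00)→(42.00, -0.50); distance from the point to it = 1.80 mm. The point is not inside any of the regions above, so it lies outside the cross-section (1.80 mm from the nearest boundary).

outside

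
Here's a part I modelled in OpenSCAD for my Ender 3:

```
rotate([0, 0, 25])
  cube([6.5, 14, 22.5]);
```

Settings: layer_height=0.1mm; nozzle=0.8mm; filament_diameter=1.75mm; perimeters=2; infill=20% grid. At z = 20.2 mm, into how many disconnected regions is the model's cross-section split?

1

At z = 20.2 mm: the 6.5×14 cube contributes its full rectangle; (rotated 25° about Z; rotation is an isometry so areas/perimeters/island counts are preserved). The result has 1 disconnected region.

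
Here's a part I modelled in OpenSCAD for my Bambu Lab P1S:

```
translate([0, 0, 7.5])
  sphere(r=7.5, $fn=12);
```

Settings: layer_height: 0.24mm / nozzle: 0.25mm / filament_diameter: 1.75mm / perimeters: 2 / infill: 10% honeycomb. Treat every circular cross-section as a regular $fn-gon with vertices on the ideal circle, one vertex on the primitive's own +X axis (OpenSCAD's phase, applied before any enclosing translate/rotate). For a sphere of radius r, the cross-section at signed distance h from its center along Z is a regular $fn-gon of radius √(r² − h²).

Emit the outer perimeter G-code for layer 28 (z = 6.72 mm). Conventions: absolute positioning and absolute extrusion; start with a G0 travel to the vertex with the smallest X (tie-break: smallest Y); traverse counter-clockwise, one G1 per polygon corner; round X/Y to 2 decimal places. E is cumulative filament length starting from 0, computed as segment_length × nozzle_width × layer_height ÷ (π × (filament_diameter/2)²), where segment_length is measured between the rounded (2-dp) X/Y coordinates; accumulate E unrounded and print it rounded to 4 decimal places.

At z = 6.72 mm: the sphere: section is a regular 12-gon, circumradius = √(r²−h²) = √(7.5²−0.78²) = 7.459. The outline is a single polygon with 12 vertices. Extrusion per mm of travel: 0.25 × 0.24 / (π × 0.875²) = 0.024945. Accumulating E over each segment gives final E = 1.1559.

G0 X-7.46 Y0.00 Z6.72
G1 X-6.46 Y-3.73 E0.0963
G1 X-3.73 Y-6.46 E0.1926
G1 X0.00 Y-7.46 E0.2890
G1 X3.73 Y-6.46 E0.3853
G1 X6.46 Y-3.73 E0.4816
G1 X7.46 Y0.00 E0.5779
G1 X6.46 Y3.73 E0.6743
G1 X3.73 Y6.46 E0.7706
G1 X0.00 Y7.46 E0.8669
G1 X-3.73 Y6.46 E0.9632
G1 X-6.46 Y3.73 E1.0595
G1 X-7.46 Y0.00 E1.1559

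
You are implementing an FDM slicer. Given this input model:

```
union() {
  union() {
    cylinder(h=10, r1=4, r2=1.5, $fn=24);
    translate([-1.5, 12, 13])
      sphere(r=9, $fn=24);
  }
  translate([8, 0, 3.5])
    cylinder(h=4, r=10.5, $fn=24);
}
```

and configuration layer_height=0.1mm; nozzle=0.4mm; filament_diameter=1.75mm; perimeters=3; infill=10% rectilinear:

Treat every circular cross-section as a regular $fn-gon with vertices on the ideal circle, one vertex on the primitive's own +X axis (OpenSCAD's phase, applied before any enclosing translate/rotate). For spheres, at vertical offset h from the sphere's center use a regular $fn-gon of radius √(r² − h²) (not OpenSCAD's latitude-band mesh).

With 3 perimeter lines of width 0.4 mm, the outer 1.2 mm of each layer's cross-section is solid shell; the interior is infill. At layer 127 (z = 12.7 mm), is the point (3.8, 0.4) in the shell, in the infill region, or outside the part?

outside

At z = 12.7 mm: the cone does not reach this height (z outside [0, 10]); the sphere at (-1.5, 12): section is a regular 24-gon, circumradius = √(r²−h²) = √(9²−0.3²) = 8.995; Taking the union: only the r=9 sphere at (-1.5, 12) is present, so the union is just that shape — 1 connected region; the cylinder at (8, 0) is absent (z outside [3.5, 7.5]); Merging all regions: only the result so far is present, so the union is just that shape — 1 connected region. Overall, the cross-section is a single solid region. The nearest boundary edge runs (0.83, 3.31)→(3.00, 4.21); distance from the point to it = 3.83 mm. The point is not inside any of the regions above, so it lies outside the cross-section (3.83 mm from the nearest boundary).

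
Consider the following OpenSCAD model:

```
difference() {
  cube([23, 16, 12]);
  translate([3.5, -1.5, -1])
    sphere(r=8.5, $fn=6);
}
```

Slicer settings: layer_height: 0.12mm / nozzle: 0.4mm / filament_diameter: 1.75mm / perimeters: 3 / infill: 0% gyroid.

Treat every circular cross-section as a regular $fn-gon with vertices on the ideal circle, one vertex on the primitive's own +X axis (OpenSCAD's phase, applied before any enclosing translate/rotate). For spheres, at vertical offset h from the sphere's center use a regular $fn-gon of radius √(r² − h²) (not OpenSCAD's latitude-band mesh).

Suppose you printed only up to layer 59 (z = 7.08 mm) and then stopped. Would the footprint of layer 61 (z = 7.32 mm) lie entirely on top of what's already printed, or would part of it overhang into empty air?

Compare the two slices. At z = 7.08: the 23×16 cube contributes its full rectangle (area 368.00 mm²); the sphere at (3.5, -1.5): section is a regular 6-gon, circumradius = √(r²−h²) = √(8.5²−8.08²) = 2.639 (area = (6/2)·2.639²·sin(360°/6) = 18.09 mm²); After the difference (first − rest): starting from the 23×16 cube (368.00 mm²), the r=8.5 sphere at (3.5, -1.5) partially overlaps it — only the 2.43 mm² overlap (of its 18.09 mm²) is removed, clipping the outline — area = 365.57 mm². At z = 7.32: the cube is present — its section is the full 23×16 rectangle (area 368.00 mm²); the sphere at (3.5, -1.5): section is a regular 6-gon, circumradius = √(r²−h²) = √(8.5²−8.32²) = 1.740 (area = (6/2)·1.740²·sin(360°/6) = 7.87 mm²); Taking the first minus the rest: starting from the 23×16 cube (368.00 mm²), the r=8.5 sphere at (3.5, -1.5) partially overlaps it — only the 0.01 mm² overlap (of its 7.87 mm²) is removed, clipping the outline — area = 367.99 mm². Checking containment: at z = 7.32 the cross-section extends beyond the z = 7.08 cross-section by about 2.42 mm².

part overhangs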